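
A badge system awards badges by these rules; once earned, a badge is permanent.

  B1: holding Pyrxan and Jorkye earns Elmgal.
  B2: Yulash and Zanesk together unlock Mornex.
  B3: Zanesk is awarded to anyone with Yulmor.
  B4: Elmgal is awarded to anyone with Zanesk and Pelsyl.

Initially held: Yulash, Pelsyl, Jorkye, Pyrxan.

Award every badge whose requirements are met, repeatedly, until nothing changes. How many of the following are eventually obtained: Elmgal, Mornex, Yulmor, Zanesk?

1

With Pyrxan and Jorkye, Elmgal is earned (B1).
Elmgal: reached.
Mornex would need Yulash and Zanesk (B2), but Zanesk is never earned.
No rule produces Yulmor, and it is not given.
Zanesk would need Yulmor (B3), but Yulmor is never earned.
Reached: Elmgal — 1 of the 4.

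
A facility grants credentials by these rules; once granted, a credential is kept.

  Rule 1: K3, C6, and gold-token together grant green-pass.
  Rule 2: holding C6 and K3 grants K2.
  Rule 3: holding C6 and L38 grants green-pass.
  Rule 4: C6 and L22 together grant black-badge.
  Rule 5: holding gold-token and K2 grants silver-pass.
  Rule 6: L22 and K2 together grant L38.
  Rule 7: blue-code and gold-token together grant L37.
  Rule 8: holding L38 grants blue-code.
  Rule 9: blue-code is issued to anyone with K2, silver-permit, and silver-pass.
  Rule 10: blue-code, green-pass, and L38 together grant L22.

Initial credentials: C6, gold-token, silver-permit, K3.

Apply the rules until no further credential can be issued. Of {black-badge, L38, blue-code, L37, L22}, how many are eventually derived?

2

Holding C6 and K3 grants K2 (Rule 2).
Holding gold-token and K2 grants silver-pass (Rule 5).
Holding K2, silver-permit, and silver-pass grants blue-code (Rule 9).
Holding blue-code and gold-token grants L37 (Rule 7).
black-badge would need C6 and L22 (Rule 4), but L22 is never granted.
L38 would need L22 and K2 (Rule 6), but L22 is never granted.
blue-code: reached.
L37: reached.
L22 would need blue-code, green-pass, and L38 (Rule 10), but L38 is never granted.
Reached: blue-code and L37 — 2 of the 5.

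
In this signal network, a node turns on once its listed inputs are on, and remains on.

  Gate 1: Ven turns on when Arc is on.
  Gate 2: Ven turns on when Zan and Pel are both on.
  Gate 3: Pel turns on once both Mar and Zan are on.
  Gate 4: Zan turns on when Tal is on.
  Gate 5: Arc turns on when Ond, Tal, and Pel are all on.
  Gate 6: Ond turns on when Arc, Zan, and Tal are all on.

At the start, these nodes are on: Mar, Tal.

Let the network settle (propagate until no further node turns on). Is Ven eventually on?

Gate 4: Tal on → Zan on.
Gate 3: Mar and Zan on → Pel on.
Gate 2: Zan and Pel on → Ven on.

Yes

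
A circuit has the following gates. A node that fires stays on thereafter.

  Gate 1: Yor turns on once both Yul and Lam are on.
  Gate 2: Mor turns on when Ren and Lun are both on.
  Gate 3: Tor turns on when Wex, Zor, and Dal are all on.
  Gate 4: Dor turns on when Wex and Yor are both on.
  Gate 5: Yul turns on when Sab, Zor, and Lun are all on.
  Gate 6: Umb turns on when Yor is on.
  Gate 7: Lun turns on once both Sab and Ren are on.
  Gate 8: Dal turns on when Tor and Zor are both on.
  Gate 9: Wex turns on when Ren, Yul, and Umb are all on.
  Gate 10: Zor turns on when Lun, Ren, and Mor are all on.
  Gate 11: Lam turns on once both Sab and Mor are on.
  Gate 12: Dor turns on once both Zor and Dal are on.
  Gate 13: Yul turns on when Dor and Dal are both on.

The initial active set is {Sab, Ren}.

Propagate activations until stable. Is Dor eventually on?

Yes

Sab and Ren are on, so Lun turns on (Gate 7).
Ren and Lun are on, so Mor turns on (Gate 2).
Gate 10: Lun, Ren, and Mor on → Zor on.
Gate 11: Sab and Mor on → Lam on.
Sab, Zor, and Lun are on, so Yul turns on (Gate 5).
Yul and Lam are on, so Yor turns on (Gate 1).
Yor is on, so Umb turns on (Gate 6).
Ren, Yul, and Umb are on, so Wex turns on (Gate 9).
Gate 4: Wex and Yor on → Dor on.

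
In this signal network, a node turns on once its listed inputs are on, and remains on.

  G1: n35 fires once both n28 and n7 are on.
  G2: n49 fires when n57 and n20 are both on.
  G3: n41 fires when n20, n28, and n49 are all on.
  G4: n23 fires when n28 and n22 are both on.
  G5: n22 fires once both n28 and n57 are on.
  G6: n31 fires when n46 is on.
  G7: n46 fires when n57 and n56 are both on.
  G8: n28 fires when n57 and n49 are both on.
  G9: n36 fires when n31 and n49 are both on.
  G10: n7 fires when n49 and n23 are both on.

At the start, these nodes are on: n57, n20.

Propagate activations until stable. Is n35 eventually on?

Yes

n57 and n20 are on, so n49 fires (G2).
n57 and n49 are on, so n28 fires (G8).
n28 and n57 are on, so n22 fires (G5).
G4: n28 and n22 on → n23 on.
n49 and n23 are on, so n7 fires (G10).
G1: n28 and n7 on → n35 on.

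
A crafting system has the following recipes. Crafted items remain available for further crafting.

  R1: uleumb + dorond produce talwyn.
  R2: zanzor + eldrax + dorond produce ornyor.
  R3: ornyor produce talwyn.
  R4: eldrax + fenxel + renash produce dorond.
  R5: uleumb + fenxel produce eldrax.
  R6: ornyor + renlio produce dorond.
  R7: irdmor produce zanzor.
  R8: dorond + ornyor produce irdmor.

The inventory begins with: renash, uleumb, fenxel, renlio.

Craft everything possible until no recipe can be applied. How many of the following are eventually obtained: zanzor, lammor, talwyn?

1

Using R5, uleumb and fenxel make eldrax.
eldrax + fenxel + renash → dorond (R4).
Using R1, uleumb and dorond make talwyn.
zanzor would need irdmor (R7), but irdmor is never obtained.
No rule produces lammor, and it is not given.
talwyn: reached.
Reached: talwyn — 1 of the 3.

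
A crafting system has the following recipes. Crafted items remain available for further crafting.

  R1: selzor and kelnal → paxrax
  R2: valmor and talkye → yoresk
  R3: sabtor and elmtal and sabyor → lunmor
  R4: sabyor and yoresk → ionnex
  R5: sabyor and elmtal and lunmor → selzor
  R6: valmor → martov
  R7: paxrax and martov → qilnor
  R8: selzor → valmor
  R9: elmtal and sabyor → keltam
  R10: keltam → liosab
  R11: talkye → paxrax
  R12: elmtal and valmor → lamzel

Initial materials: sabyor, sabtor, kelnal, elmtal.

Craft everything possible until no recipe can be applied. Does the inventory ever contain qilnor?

Yes

Using R3, sabtor, elmtal, and sabyor make lunmor.
sabyor and elmtal and lunmor → selzor (R5).
selzor → valmor (R8).
Using R1, selzor and kelnal make paxrax.
valmor → martov (R6).
paxrax and martov → qilnor (R7).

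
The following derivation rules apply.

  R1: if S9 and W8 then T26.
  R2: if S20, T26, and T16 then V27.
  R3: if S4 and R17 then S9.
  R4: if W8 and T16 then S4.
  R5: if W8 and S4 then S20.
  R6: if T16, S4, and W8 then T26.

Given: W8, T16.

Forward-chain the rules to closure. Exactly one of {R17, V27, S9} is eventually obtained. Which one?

V27

W8 and T16 hold, so S4 follows (R4).
From T16, S4, and W8, R6 gives T26.
From W8 and S4, R5 gives S20.
S20, T26, and T16 hold, so V27 follows (R2).
No rule produces R17, and it is not given. S9 would need S4 and R17 (R3), but R17 is never established.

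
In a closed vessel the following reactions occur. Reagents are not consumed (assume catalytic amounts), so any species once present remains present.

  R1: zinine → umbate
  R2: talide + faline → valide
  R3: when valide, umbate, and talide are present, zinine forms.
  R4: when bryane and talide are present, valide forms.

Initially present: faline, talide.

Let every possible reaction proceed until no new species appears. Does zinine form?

zinine would need valide, umbate, and talide (R3), but umbate never forms.

No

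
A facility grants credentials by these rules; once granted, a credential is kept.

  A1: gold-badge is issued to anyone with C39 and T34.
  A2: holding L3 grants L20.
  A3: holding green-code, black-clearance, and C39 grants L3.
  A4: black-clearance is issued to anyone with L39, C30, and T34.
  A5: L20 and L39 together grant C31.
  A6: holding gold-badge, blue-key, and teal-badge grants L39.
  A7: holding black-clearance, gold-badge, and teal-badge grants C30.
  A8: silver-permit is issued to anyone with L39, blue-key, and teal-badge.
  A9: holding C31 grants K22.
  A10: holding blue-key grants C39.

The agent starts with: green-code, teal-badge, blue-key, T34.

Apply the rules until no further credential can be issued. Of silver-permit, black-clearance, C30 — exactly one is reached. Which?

Holding blue-key grants C39 (A10).
Holding C39 and T34 grants gold-badge (A1).
Holding gold-badge, blue-key, and teal-badge grants L39 (A6).
Holding L39, blue-key, and teal-badge grants silver-permit (A8).
black-clearance would need L39, C30, and T34 (A4), but C30 is never granted. C30 would need black-clearance, gold-badge, and teal-badge (A7), but black-clearance is never granted.

silver-permit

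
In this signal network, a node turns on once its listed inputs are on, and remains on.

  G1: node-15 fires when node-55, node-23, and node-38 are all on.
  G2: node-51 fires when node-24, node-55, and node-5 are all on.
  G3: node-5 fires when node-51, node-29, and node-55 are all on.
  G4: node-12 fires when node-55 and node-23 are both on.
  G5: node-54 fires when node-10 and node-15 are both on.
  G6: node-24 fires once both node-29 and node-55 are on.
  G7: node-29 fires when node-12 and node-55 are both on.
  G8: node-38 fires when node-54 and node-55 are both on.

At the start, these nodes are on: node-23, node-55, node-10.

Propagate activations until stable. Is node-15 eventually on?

No

node-15 would need node-55, node-23, and node-38 (G1), but node-38 never turns on.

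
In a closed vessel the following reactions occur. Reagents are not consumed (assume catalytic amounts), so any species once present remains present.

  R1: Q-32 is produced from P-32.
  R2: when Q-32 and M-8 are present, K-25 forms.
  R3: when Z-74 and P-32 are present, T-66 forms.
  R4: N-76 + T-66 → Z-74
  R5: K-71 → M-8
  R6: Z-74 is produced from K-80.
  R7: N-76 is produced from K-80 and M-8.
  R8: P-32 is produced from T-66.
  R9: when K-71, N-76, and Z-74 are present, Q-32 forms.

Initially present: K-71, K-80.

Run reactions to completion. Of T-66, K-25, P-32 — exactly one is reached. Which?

K-80 present → Z-74 forms (R6).
K-71 present → M-8 forms (R5).
K-80 and M-8 present → N-76 forms (R7).
K-71, N-76, and Z-74 present → Q-32 forms (R9).
Q-32 and M-8 present → K-25 forms (R2).
P-32 would need T-66 (R8), but T-66 never forms. T-66 would need Z-74 and P-32 (R3), but P-32 never forms.

K-25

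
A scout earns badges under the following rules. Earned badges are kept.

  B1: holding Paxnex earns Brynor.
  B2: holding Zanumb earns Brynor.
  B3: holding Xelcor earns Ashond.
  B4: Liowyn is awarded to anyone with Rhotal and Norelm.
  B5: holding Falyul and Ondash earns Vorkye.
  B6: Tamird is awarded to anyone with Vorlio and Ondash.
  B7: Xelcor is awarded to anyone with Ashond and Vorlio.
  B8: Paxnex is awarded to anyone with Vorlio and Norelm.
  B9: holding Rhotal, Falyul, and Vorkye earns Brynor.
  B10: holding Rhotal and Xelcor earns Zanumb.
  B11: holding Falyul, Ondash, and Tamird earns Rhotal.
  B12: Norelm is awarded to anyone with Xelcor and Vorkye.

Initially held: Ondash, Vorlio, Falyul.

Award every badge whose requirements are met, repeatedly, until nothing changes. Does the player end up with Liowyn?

Liowyn would need Rhotal and Norelm (B4), but Norelm is never earned.

No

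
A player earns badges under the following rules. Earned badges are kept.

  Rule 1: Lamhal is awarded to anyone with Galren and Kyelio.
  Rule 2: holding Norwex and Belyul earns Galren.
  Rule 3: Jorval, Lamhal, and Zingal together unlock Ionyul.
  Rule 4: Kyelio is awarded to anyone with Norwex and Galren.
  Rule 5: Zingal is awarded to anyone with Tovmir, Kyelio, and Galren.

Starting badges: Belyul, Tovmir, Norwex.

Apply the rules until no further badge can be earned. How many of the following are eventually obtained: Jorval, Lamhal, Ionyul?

1

With Norwex and Belyul, Galren is earned (Rule 2).
With Norwex and Galren, Kyelio is earned (Rule 4).
With Galren and Kyelio, Lamhal is earned (Rule 1).
No rule produces Jorval, and it is not given.
Lamhal: reached.
Ionyul would need Jorval, Lamhal, and Zingal (Rule 3), but Jorval is never earned.
Reached: Lamhal — 1 of the 3.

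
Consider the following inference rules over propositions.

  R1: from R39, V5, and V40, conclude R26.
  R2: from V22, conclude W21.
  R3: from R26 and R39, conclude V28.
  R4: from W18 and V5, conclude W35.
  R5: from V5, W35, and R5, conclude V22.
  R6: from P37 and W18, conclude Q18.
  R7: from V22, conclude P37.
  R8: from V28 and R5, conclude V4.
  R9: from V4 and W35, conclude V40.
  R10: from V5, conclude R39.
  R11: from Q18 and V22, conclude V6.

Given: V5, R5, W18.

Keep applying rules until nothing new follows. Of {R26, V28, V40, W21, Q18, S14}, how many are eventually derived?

From W18 and V5, R4 gives W35.
V5, W35, and R5 hold, so V22 follows (R5).
V22 holds, so P37 follows (R7).
From V22, R2 gives W21.
P37 and W18 hold, so Q18 follows (R6).
R26 would need R39, V5, and V40 (R1), but V40 is never established.
V28 would need R26 and R39 (R3), but R26 is never established.
V40 would need V4 and W35 (R9), but V4 is never established.
W21: reached.
Q18: reached.
No rule produces S14, and it is not given.
Reached: W21 and Q18 — 2 of the 6.

2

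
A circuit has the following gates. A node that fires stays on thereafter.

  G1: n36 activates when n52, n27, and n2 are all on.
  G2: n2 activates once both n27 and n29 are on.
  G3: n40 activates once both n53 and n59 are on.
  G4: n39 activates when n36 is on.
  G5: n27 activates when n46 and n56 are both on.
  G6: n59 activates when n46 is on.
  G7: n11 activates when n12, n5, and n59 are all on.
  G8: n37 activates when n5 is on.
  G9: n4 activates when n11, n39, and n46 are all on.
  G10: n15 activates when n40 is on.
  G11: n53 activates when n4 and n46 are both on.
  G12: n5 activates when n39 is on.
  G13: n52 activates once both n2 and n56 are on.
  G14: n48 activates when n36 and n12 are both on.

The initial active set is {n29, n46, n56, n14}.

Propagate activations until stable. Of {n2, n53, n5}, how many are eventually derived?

2

n46 and n56 are on, so n27 activates (G5).
G2: n27 and n29 on → n2 on.
n2 and n56 are on, so n52 activates (G13).
G1: n52, n27, and n2 on → n36 on.
G4: n36 on → n39 on.
n39 is on, so n5 activates (G12).
n2: reached.
n53 would need n4 and n46 (G11), but n4 never turns on.
n5: reached.
Reached: n2 and n5 — 2 of the 3.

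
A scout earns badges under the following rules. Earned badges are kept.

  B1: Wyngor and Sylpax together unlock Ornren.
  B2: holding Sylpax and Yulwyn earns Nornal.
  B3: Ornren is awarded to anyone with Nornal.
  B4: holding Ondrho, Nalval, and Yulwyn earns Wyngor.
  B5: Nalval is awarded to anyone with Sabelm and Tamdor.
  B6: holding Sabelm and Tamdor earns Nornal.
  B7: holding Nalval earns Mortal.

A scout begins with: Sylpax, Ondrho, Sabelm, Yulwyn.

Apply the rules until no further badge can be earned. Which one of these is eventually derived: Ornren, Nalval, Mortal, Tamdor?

With Sylpax and Yulwyn, Nornal is earned (B2).
With Nornal, Ornren is earned (B3).
Mortal would need Nalval (B7), but Nalval is never earned. No rule produces Tamdor, and it is not given. Nalval would need Sabelm and Tamdor (B5), but Tamdor is never earned.

Ornren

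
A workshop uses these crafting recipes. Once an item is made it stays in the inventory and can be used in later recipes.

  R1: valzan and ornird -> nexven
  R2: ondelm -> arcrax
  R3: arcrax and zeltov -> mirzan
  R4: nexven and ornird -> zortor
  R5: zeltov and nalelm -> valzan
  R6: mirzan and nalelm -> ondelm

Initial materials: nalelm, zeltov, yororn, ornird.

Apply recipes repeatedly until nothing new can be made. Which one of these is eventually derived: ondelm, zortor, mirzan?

zeltov and nalelm -> valzan (R5).
valzan and ornird -> nexven (R1).
nexven and ornird -> zortor (R4).
ondelm would need mirzan and nalelm (R6), but mirzan is never obtained. mirzan would need arcrax and zeltov (R3), but arcrax is never obtained.

zortor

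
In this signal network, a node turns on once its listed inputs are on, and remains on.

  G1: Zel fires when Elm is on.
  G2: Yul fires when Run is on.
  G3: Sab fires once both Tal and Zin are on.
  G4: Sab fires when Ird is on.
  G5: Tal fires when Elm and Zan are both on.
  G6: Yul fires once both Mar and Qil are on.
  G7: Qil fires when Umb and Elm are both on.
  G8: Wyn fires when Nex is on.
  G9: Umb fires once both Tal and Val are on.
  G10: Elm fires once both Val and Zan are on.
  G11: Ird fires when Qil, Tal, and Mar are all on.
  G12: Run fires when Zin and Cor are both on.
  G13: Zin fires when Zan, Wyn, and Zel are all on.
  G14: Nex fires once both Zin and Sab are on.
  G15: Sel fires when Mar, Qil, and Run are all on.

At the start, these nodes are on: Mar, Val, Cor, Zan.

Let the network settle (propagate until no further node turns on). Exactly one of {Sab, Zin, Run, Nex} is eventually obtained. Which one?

Sab

Val and Zan are on, so Elm fires (G10).
Elm and Zan are on, so Tal fires (G5).
Tal and Val are on, so Umb fires (G9).
Umb and Elm are on, so Qil fires (G7).
G11: Qil, Tal, and Mar on → Ird on.
G4: Ird on → Sab on.
Run would need Zin and Cor (G12), but Zin never turns on. Zin would need Zan, Wyn, and Zel (G13), but Wyn never turns on. Nex would need Zin and Sab (G14), but Zin never turns on.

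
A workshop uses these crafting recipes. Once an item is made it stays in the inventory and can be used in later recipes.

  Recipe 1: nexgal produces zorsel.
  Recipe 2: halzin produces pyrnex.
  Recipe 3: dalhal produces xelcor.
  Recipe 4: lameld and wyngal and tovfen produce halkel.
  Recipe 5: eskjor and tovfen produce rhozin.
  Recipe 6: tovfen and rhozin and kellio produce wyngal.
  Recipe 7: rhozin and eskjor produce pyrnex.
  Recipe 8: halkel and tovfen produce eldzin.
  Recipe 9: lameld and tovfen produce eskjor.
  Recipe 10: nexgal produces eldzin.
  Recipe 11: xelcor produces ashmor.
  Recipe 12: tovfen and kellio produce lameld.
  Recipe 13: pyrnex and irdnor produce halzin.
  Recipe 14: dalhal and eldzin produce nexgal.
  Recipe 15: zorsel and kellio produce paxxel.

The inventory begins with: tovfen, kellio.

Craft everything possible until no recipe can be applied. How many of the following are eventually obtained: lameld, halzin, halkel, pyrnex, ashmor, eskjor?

Using Recipe 12, tovfen and kellio make lameld.
lameld and tovfen → eskjor (Recipe 9).
eskjor and tovfen → rhozin (Recipe 5).
rhozin and eskjor → pyrnex (Recipe 7).
tovfen and rhozin and kellio → wyngal (Recipe 6).
Using Recipe 4, lameld, wyngal, and tovfen make halkel.
lameld: reached.
halzin would need pyrnex and irdnor (Recipe 13), but irdnor is never obtained.
halkel: reached.
pyrnex: reached.
ashmor would need xelcor (Recipe 11), but xelcor is never obtained.
eskjor: reached.
Reached: lameld, halkel, pyrnex, and eskjor — 4 of the 6.

4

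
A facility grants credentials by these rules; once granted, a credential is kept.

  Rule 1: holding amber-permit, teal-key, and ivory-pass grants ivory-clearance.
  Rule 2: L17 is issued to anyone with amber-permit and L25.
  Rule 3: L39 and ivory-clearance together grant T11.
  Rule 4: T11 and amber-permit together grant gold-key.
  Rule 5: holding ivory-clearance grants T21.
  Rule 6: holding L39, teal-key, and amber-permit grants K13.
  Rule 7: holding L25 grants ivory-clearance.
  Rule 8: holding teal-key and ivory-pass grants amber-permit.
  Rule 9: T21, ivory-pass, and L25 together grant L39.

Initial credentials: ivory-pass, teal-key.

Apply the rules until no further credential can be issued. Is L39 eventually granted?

L39 would need T21, ivory-pass, and L25 (Rule 9), but L25 is never granted.

No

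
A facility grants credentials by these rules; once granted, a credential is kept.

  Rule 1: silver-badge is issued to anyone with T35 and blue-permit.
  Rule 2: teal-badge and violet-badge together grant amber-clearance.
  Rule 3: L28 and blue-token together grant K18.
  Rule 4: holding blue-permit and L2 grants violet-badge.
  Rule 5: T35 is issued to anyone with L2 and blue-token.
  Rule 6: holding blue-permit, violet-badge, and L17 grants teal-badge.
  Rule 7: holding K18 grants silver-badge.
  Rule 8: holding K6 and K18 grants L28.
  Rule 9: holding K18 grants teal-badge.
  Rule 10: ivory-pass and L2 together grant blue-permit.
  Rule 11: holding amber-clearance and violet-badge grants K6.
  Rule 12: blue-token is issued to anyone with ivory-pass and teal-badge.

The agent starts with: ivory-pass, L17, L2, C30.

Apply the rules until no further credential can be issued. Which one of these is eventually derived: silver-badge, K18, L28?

Holding ivory-pass and L2 grants blue-permit (Rule 10).
Holding blue-permit and L2 grants violet-badge (Rule 4).
Holding blue-permit, violet-badge, and L17 grants teal-badge (Rule 6).
Holding ivory-pass and teal-badge grants blue-token (Rule 12).
Holding L2 and blue-token grants T35 (Rule 5).
Holding T35 and blue-permit grants silver-badge (Rule 1).
K18 would need L28 and blue-token (Rule 3), but L28 is never granted. L28 would need K6 and K18 (Rule 8), but K18 is never granted.

silver-badge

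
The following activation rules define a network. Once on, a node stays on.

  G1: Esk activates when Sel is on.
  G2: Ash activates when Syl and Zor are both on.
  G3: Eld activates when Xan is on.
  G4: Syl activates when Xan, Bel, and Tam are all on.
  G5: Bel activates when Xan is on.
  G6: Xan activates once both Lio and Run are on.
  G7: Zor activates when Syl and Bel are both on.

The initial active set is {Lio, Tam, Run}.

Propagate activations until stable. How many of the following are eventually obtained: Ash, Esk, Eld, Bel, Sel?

Lio and Run are on, so Xan activates (G6).
G3: Xan on → Eld on.
G5: Xan on → Bel on.
Xan, Bel, and Tam are on, so Syl activates (G4).
G7: Syl and Bel on → Zor on.
Syl and Zor are on, so Ash activates (G2).
Ash: reached.
Esk would need Sel (G1), but Sel never turns on.
Eld: reached.
Bel: reached.
No rule produces Sel, and it is not given.
Reached: Ash, Eld, and Bel — 3 of the 5.

3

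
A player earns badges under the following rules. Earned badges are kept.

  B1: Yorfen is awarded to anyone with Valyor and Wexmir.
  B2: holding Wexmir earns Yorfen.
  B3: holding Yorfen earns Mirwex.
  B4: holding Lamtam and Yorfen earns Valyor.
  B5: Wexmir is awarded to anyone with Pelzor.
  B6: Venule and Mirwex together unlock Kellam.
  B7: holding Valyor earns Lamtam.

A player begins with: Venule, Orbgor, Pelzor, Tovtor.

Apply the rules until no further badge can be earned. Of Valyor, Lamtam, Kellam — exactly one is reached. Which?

With Pelzor, Wexmir is earned (B5).
With Wexmir, Yorfen is earned (B2).
With Yorfen, Mirwex is earned (B3).
With Venule and Mirwex, Kellam is earned (B6).
Valyor would need Lamtam and Yorfen (B4), but Lamtam is never earned. Lamtam would need Valyor (B7), but Valyor is never earned.

Kellam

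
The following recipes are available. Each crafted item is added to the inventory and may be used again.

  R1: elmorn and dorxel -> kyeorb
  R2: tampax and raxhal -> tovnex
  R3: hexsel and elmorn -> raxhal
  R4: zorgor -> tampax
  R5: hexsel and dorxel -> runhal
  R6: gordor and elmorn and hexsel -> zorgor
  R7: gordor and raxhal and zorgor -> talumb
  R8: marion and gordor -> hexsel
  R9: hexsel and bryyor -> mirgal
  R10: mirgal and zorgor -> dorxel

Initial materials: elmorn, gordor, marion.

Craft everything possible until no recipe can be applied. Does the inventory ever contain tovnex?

Using R8, marion and gordor make hexsel.
gordor and elmorn and hexsel -> zorgor (R6).
Using R3, hexsel and elmorn make raxhal.
Using R4, zorgor makes tampax.
Using R2, tampax and raxhal make tovnex.

Yes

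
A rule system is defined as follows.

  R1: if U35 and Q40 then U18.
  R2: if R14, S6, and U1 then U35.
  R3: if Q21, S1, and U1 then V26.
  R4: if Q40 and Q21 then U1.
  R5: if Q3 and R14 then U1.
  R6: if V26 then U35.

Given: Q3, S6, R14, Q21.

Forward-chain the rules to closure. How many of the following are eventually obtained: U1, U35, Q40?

2

Q3 and R14 hold, so U1 follows (R5).
From R14, S6, and U1, R2 gives U35.
U1: reached.
U35: reached.
No rule produces Q40, and it is not given.
Reached: U1 and U35 — 2 of the 3.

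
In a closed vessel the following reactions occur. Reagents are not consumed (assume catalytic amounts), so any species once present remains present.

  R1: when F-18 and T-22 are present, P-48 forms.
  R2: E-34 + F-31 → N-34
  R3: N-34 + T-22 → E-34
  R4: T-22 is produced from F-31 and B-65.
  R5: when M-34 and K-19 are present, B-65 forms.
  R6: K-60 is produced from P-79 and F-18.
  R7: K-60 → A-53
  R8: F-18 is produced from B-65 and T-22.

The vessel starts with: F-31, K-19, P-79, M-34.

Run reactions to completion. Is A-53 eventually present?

M-34 and K-19 present → B-65 forms (R5).
F-31 and B-65 present → T-22 forms (R4).
B-65 and T-22 present → F-18 forms (R8).
P-79 and F-18 present → K-60 forms (R6).
K-60 present → A-53 forms (R7).

Yes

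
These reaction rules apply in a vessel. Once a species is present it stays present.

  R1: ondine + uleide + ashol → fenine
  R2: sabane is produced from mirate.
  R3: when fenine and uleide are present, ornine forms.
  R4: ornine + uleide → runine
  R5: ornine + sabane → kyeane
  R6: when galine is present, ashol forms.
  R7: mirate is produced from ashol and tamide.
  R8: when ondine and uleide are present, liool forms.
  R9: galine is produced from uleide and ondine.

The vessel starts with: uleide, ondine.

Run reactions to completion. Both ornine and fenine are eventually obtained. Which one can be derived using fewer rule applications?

fenine: uleide and ondine present → galine forms (R9). galine present → ashol forms (R6). ondine, uleide, and ashol present → fenine forms (R1). [3 rule applications]
ornine: uleide and ondine present → galine forms (R9). galine present → ashol forms (R6). ondine, uleide, and ashol present → fenine forms (R1). fenine and uleide present → ornine forms (R3). [4 rule applications]
fenine needs fewer.

fenine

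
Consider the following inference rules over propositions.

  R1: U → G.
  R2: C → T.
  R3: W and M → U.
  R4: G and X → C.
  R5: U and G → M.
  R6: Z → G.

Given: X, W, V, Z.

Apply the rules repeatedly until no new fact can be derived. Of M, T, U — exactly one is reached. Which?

Z holds, so G follows (R6).
From G and X, R4 gives C.
C holds, so T follows (R2).
U would need W and M (R3), but M is never established. M would need U and G (R5), but U is never established.

T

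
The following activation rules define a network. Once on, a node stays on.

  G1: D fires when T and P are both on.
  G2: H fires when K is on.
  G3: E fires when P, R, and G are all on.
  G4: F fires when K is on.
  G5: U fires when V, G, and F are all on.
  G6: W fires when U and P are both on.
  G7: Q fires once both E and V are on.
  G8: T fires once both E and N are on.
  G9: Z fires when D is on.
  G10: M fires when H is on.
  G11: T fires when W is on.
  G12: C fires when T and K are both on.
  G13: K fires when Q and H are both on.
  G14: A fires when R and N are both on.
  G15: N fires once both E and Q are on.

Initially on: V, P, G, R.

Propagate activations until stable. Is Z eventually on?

Yes

G3: P, R, and G on → E on.
E and V are on, so Q fires (G7).
G15: E and Q on → N on.
G8: E and N on → T on.
T and P are on, so D fires (G1).
G9: D on → Z on.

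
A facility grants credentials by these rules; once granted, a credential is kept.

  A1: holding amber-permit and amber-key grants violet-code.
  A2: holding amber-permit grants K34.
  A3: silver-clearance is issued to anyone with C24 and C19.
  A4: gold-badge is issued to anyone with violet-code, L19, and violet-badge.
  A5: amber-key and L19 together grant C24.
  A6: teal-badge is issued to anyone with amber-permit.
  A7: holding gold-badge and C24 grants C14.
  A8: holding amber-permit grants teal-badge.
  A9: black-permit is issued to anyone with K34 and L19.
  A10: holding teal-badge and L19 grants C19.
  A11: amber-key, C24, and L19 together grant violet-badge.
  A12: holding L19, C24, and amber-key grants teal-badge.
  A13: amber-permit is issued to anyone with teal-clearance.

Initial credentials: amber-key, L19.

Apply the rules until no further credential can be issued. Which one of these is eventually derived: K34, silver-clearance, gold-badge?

silver-clearance

Holding amber-key and L19 grants C24 (A5).
Holding L19, C24, and amber-key grants teal-badge (A12).
Holding teal-badge and L19 grants C19 (A10).
Holding C24 and C19 grants silver-clearance (A3).
K34 would need amber-permit (A2), but amber-permit is never granted. gold-badge would need violet-code, L19, and violet-badge (A4), but violet-code is never granted.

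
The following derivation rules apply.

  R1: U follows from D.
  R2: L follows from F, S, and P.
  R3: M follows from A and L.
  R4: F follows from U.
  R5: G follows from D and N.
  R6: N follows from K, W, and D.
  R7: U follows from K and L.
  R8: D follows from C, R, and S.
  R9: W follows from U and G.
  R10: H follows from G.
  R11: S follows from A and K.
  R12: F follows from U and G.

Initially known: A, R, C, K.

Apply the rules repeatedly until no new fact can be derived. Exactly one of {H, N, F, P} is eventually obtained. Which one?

A and K hold, so S follows (R11).
From C, R, and S, R8 gives D.
From D, R1 gives U.
U holds, so F follows (R4).
H would need G (R10), but G is never established. No rule produces P, and it is not given. N would need K, W, and D (R6), but W is never established.

F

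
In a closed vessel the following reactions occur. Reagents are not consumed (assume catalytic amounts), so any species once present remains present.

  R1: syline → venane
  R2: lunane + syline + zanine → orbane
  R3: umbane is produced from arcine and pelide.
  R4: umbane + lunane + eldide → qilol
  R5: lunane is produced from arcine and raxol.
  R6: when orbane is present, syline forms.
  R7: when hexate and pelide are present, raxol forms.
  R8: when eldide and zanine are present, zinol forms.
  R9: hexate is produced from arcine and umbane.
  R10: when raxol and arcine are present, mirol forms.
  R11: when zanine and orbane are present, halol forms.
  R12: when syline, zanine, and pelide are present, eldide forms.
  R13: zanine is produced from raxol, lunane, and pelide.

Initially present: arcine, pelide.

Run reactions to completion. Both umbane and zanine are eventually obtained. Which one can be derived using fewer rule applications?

umbane: arcine and pelide present → umbane forms (R3). [1 rule application]
zanine: arcine and pelide present → umbane forms (R3). arcine and umbane present → hexate forms (R9). hexate and pelide present → raxol forms (R7). arcine and raxol present → lunane forms (R5). raxol, lunane, and pelide present → zanine forms (R13). [5 rule applications]
umbane needs fewer.

umbane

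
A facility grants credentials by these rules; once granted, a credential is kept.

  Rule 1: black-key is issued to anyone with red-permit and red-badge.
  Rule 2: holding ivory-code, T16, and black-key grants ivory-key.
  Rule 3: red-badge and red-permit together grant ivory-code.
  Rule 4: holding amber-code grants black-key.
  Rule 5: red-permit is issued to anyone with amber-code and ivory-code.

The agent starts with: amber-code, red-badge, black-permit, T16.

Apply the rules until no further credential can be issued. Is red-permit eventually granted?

No

red-permit would need amber-code and ivory-code (Rule 5), but ivory-code is never granted.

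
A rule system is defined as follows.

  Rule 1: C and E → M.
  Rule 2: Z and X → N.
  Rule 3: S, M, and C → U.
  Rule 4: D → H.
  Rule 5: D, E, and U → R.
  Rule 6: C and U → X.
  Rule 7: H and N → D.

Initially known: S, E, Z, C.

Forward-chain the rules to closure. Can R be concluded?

No

R would need D, E, and U (Rule 5), but D is never established.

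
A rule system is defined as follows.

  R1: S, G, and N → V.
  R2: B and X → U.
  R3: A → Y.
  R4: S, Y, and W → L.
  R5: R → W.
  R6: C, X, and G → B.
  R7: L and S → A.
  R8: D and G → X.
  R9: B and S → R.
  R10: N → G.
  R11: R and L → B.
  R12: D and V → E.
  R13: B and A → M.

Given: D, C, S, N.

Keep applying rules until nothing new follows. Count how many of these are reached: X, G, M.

2

N holds, so G follows (R10).
D and G hold, so X follows (R8).
X: reached.
G: reached.
M would need B and A (R13), but A is never established.
Reached: X and G — 2 of the 3.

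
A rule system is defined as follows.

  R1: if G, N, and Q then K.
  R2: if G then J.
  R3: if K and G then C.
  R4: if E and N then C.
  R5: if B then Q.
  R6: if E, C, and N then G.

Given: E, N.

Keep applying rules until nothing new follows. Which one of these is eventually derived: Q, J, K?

J

E and N hold, so C follows (R4).
E, C, and N hold, so G follows (R6).
G holds, so J follows (R2).
K would need G, N, and Q (R1), but Q is never established. Q would need B (R5), but B is never established.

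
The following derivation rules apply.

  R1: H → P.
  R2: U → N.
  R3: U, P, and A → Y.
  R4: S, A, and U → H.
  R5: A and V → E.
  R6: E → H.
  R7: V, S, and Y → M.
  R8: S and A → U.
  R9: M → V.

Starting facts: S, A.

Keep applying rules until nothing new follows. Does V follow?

V would need M (R9), but M is never established.

No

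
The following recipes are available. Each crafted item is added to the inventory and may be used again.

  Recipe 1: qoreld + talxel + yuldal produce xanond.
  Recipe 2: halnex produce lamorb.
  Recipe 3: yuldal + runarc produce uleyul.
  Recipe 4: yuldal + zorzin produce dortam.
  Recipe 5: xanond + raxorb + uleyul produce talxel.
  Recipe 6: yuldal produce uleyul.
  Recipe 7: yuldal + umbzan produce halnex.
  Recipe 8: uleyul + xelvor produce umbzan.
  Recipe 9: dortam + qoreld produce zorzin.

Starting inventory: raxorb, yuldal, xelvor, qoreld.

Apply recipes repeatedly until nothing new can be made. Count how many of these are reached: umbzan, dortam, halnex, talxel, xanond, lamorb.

Using Recipe 6, yuldal makes uleyul.
uleyul + xelvor → umbzan (Recipe 8).
yuldal + umbzan → halnex (Recipe 7).
Using Recipe 2, halnex makes lamorb.
umbzan: reached.
dortam would need yuldal and zorzin (Recipe 4), but zorzin is never obtained.
halnex: reached.
talxel would need xanond, raxorb, and uleyul (Recipe 5), but xanond is never obtained.
xanond would need qoreld, talxel, and yuldal (Recipe 1), but talxel is never obtained.
lamorb: reached.
Reached: umbzan, halnex, and lamorb — 3 of the 6.

3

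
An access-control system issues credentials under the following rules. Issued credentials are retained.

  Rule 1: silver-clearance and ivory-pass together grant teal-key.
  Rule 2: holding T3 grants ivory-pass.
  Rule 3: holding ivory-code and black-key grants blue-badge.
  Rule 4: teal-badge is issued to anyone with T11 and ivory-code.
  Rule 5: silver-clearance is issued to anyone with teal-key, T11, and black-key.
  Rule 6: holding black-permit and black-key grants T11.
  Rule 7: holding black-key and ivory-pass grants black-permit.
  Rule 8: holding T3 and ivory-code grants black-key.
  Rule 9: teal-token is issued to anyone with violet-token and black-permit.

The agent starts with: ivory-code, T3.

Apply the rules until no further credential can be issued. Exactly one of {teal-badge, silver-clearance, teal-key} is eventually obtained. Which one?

Holding T3 grants ivory-pass (Rule 2).
Holding T3 and ivory-code grants black-key (Rule 8).
Holding black-key and ivory-pass grants black-permit (Rule 7).
Holding black-permit and black-key grants T11 (Rule 6).
Holding T11 and ivory-code grants teal-badge (Rule 4).
teal-key would need silver-clearance and ivory-pass (Rule 1), but silver-clearance is never granted. silver-clearance would need teal-key, T11, and black-key (Rule 5), but teal-key is never granted.

teal-badge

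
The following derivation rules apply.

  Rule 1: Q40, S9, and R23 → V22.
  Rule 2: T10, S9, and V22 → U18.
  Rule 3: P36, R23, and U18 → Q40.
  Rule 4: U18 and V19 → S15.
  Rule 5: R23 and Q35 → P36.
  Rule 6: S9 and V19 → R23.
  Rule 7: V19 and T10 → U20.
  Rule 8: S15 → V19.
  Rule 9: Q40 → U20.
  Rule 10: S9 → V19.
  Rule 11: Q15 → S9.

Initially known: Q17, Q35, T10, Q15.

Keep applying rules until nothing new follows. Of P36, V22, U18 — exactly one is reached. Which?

P36

Q15 holds, so S9 follows (Rule 11).
From S9, Rule 10 gives V19.
From S9 and V19, Rule 6 gives R23.
R23 and Q35 hold, so P36 follows (Rule 5).
V22 would need Q40, S9, and R23 (Rule 1), but Q40 is never established. U18 would need T10, S9, and V22 (Rule 2), but V22 is never established.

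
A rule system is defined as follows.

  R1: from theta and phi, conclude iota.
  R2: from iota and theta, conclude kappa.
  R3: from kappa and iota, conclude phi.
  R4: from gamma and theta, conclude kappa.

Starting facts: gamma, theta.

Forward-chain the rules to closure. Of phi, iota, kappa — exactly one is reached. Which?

gamma and theta hold, so kappa follows (R4).
phi would need kappa and iota (R3), but iota is never established. iota would need theta and phi (R1), but phi is never established.

kappa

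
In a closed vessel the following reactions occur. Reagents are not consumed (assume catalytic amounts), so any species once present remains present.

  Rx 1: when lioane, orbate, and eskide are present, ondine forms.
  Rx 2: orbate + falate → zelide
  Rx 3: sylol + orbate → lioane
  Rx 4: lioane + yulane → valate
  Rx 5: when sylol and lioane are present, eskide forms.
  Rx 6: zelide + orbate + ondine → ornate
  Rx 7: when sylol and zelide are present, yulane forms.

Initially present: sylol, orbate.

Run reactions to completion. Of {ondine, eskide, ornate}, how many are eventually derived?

2

sylol and orbate present → lioane forms (Rx 3).
sylol and lioane present → eskide forms (Rx 5).
lioane, orbate, and eskide present → ondine forms (Rx 1).
ondine: reached.
eskide: reached.
ornate would need zelide, orbate, and ondine (Rx 6), but zelide never forms.
Reached: ondine and eskide — 2 of the 3.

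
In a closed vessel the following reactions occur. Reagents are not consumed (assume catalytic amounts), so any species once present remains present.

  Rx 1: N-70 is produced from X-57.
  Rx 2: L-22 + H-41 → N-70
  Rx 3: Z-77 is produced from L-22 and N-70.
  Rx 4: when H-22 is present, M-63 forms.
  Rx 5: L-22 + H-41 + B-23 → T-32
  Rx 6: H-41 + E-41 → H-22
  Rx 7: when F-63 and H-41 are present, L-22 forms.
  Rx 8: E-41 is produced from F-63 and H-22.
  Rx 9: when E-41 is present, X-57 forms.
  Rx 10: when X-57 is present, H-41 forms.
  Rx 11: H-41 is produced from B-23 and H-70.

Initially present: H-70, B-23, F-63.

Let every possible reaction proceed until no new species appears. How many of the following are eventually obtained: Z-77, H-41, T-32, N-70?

4

B-23 and H-70 present → H-41 forms (Rx 11).
F-63 and H-41 present → L-22 forms (Rx 7).
L-22, H-41, and B-23 present → T-32 forms (Rx 5).
L-22 and H-41 present → N-70 forms (Rx 2).
L-22 and N-70 present → Z-77 forms (Rx 3).
Z-77: reached.
H-41: reached.
T-32: reached.
N-70: reached.
All 4 are reached.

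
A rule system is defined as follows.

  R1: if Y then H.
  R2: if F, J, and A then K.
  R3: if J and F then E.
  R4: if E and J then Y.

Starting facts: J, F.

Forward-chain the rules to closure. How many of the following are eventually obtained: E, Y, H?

3

From J and F, R3 gives E.
From E and J, R4 gives Y.
From Y, R1 gives H.
E: reached.
Y: reached.
H: reached.
All 3 are reached.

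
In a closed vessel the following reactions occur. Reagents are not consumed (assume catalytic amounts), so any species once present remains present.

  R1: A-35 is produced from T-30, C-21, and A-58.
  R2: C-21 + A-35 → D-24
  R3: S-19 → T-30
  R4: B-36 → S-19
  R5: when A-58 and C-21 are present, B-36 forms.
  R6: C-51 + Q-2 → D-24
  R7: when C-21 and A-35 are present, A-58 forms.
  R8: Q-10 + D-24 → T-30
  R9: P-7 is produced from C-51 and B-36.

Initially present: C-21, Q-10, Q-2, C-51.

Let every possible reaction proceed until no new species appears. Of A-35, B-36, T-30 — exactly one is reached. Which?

C-51 and Q-2 present → D-24 forms (R6).
Q-10 and D-24 present → T-30 forms (R8).
B-36 would need A-58 and C-21 (R5), but A-58 never forms. A-35 would need T-30, C-21, and A-58 (R1), but A-58 never forms.

T-30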